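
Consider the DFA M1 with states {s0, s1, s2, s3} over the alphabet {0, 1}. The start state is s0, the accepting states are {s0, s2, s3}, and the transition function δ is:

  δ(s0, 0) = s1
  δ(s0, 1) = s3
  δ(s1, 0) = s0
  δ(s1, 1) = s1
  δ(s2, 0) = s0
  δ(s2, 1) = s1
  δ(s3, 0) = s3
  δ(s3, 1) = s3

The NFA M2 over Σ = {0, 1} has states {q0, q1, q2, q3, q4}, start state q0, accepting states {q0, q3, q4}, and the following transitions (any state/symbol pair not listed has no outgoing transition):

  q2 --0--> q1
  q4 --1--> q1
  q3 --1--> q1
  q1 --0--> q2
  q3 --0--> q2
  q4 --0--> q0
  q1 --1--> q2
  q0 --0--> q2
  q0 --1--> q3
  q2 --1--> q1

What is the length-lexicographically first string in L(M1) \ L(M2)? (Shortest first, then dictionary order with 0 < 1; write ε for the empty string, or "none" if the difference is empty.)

The string 00 is accepted by M1 but not by M2.
No shorter string lies in the difference, and 00 is the lexicographically first length-2 string in L(M1) \ L(M2).

00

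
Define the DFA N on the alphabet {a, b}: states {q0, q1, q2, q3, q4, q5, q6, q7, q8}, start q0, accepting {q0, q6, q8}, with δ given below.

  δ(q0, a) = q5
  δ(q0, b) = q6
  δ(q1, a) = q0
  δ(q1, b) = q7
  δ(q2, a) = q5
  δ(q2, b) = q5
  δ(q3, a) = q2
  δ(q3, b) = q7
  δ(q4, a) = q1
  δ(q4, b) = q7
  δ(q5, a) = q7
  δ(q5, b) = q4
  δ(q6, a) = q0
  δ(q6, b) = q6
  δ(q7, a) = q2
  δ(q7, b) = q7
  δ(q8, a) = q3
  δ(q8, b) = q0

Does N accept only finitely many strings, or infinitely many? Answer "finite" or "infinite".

State q0 is reachable from the start and can reach an accepting state, and it lies on the cycle q0 → q5 → q4 → q1 → q0.
Traversing that cycle any number of times yields accepted strings of unbounded length, so the language is infinite.

infinite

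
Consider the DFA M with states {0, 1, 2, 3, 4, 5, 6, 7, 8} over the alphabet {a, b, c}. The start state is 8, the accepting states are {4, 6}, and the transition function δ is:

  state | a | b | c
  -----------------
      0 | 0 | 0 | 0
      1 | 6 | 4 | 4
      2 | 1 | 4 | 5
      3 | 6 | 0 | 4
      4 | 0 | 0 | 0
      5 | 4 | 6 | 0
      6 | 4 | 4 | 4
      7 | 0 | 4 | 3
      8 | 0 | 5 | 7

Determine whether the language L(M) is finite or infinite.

finite

The useful states (reachable from 8 and able to reach an accepting state) are {3, 4, 5, 6, 7, 8}.
Restricted to these states the transition graph has no cycle, so every accepting path has bounded length and L is finite.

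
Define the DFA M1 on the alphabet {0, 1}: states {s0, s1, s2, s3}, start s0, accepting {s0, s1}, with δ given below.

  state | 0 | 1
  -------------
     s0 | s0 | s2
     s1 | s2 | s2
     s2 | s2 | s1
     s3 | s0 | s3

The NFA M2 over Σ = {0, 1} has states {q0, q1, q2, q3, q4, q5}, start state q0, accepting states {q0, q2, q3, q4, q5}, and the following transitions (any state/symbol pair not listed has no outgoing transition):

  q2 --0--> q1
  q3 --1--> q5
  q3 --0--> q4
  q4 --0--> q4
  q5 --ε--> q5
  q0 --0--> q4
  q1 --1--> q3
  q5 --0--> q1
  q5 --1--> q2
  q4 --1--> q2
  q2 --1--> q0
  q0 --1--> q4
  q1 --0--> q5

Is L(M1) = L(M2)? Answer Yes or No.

The string 1 is accepted by M2 but rejected by M1.
So L(M1) ≠ L(M2).

No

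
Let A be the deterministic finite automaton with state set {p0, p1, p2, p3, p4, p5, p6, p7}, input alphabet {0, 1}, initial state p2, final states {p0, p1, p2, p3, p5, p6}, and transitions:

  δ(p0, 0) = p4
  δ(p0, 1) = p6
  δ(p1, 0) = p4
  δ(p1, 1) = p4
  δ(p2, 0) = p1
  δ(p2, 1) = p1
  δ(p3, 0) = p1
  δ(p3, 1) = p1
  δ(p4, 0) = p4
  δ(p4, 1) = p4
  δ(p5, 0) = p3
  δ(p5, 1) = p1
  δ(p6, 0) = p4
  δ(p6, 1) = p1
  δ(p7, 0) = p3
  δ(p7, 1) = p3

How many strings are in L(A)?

3

The useful subgraph on states {p1, p2} is acyclic, so L(A) is finite; the longest accepting path visits 2 useful states, giving maximum string length 1.
Counting accepting paths from p2 by length: 1 of length 0, 2 of length 1. Total 3.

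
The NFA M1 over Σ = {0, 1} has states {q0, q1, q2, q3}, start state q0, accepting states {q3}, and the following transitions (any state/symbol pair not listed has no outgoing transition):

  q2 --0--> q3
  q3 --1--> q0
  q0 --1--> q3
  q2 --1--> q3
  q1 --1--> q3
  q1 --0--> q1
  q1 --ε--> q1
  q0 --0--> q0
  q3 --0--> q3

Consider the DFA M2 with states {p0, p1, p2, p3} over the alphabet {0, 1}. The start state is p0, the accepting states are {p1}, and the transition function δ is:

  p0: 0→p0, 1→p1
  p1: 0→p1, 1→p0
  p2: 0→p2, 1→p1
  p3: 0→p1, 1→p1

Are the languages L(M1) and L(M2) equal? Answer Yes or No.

Exploring the product automaton M1 × M2 from the start pair (q0, p0), following both machines on each input symbol, reaches 2 state pairs: (q0, p0), (q3, p1).
M1 accepts in {q3} and M2 accepts in {p1}. In every reachable pair the two components are either both accepting — (q3, p1) — or both non-accepting, so no string is accepted by exactly one of the machines: L(M1) \ L(M2) and L(M2) \ L(M1) are both empty.
Hence every string is accepted by M1 iff it is accepted by M2, and the two languages coincide.

Yes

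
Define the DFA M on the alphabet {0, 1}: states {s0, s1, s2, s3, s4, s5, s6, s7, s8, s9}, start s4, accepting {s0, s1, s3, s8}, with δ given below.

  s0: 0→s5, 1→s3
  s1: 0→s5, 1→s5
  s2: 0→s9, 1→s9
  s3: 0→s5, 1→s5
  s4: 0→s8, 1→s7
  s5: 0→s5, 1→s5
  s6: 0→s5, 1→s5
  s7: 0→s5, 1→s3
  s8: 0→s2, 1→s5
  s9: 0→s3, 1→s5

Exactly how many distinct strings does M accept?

The useful subgraph on states {s2, s3, s4, s7, s8, s9} is acyclic, so L(M) is finite; the longest accepting path visits 5 useful states, giving maximum string length 4.
Counting accepting paths from s4 by length: 1 of length 1, 1 of length 2, 2 of length 4. Total 4.

4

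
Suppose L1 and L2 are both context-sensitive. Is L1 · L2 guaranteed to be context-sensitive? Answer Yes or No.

Yes

With disjoint nonterminals (and terminals first replaced by fresh nonterminal copies so contexts cannot straddle the boundary), S → S₁S₂ added to two noncontracting grammars is noncontracting and generates L₁L₂; equivalently an LBA guesses the split point and checks each part in place.
So the context-sensitive languages are closed under concatenation.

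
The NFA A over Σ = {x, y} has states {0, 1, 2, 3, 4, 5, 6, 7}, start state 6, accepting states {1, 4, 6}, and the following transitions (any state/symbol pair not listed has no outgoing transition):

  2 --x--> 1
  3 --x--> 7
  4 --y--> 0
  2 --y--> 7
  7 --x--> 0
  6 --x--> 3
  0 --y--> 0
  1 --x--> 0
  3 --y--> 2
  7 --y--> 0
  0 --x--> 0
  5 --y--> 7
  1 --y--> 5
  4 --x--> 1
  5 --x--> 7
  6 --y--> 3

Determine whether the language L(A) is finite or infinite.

The useful states (reachable from 6 and able to reach an accepting state) are {1, 2, 3, 6}.
Restricted to these states the transition graph has no cycle, so every accepting path has bounded length and L is finite.

finite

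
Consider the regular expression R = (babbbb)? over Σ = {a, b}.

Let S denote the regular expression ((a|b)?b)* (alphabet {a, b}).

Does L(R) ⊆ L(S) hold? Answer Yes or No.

Converting the expression R to a DFA (subset construction, then merging equivalent states) gives the minimal DFA with states {r0, r1, r2, r3, r4, r5, r6, r7}, start state r0, accepting states {r0, r7} and transitions r0: a→r1, b→r2; r1: a→r1, b→r1; r2: a→r3, b→r1; r3: a→r1, b→r4; r4: a→r1, b→r5; r5: a→r1, b→r6; r6: a→r1, b→r7; r7: a→r1, b→r1.
Converting the expression S to a DFA (subset construction, then merging equivalent states) gives the minimal DFA with states {s0, s1, s2}, start state s0, accepting states {s0} and transitions s0: a→s1, b→s0; s1: a→s2, b→s0; s2: a→s2, b→s2.
Exploring the product automaton R × S from the start pair (r0, s0), following both machines on each input symbol, reaches 10 state pairs: (r0, s0), (r1, s1), (r2, s0), (r1, s2), (r1, s0), (r3, s1), (r4, s0), (r5, s0), (r6, s0), (r7, s0).
R accepts in {r0, r7} and S accepts in {s0}. The reachable pairs whose R-component is accepting are (r0, s0), (r7, s0); in each of them the S-component is accepting too, so the product for L(R) \ L(S) (R-component accepting, S-component rejecting) has no reachable accepting pair and the difference is empty.
Hence every string in L(R) is also in L(S).

Yes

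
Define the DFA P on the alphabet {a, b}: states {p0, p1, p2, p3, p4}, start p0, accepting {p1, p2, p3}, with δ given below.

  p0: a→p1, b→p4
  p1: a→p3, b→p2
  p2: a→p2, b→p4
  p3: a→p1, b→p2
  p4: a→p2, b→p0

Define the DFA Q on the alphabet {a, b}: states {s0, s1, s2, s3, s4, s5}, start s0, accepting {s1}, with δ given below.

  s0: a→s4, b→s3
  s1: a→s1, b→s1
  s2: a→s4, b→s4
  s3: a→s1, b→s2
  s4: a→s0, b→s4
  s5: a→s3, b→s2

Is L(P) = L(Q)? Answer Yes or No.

The string a is accepted by P but rejected by Q.
So L(P) ≠ L(Q).

No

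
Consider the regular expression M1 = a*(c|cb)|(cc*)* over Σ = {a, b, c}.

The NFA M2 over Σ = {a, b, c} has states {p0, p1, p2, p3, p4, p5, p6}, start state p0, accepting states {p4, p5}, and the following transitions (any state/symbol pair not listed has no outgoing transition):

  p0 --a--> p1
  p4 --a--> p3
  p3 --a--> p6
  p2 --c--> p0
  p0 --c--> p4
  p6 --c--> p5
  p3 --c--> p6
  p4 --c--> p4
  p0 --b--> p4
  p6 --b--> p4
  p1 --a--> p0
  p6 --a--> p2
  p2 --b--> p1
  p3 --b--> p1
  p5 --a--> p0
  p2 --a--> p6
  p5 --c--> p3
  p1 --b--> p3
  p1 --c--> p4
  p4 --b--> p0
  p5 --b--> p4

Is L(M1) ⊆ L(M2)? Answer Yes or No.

No

The empty string ε is in L(M1) but not in L(M2).
So L(M1) ⊄ L(M2).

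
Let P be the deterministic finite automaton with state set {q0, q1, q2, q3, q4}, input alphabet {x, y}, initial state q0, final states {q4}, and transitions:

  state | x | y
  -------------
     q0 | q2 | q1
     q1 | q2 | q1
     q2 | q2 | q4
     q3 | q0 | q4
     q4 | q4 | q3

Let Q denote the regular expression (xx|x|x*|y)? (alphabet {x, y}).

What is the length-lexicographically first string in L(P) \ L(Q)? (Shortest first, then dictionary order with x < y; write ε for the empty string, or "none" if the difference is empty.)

The string xy is accepted by P but not by Q.
No shorter string lies in the difference, and xy is the lexicographically first length-2 string in L(P) \ L(Q).

xy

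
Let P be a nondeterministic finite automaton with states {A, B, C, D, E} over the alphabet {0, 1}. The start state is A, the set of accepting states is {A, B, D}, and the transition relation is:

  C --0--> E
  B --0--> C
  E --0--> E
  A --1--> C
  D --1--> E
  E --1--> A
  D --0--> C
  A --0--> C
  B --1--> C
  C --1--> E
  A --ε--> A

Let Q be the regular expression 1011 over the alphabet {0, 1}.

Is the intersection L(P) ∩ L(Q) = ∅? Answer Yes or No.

Yes

Converting the expression Q to a DFA (subset construction, then merging equivalent states) gives the minimal DFA with states {q0, q1, q2, q3, q4, q5}, start state q0, accepting states {q5} and transitions q0: 0→q1, 1→q2; q1: 0→q1, 1→q1; q2: 0→q3, 1→q1; q3: 0→q1, 1→q4; q4: 0→q1, 1→q5; q5: 0→q1, 1→q1.
Exploring the product automaton P × Q from the start pair (A, q0), following both machines on each input symbol, reaches 8 state pairs: (A, q0), (C, q1), (C, q2), (E, q1), (E, q3), (A, q1), (A, q4), (C, q5).
P accepts in {A, B, D} and Q accepts in {q5}; no reachable pair has both components accepting, so no string drives both machines to acceptance simultaneously and L(P) ∩ L(Q) = ∅.
So no string is accepted by both, and the intersection is empty.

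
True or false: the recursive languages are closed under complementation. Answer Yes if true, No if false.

Yes

Run the decider for L and flip its answer; since the decider halts on every input, this decides the complement.
So the recursive languages are closed under complement.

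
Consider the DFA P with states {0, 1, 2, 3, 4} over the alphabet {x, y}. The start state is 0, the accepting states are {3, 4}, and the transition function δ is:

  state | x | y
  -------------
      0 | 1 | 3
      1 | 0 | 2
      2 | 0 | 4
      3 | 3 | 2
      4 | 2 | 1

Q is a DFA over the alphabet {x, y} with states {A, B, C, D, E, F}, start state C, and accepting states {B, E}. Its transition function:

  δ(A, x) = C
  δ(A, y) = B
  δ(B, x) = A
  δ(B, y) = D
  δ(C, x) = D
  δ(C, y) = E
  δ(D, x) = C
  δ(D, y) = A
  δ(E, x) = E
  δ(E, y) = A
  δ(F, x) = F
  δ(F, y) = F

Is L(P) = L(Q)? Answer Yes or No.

Exploring the product automaton P × Q from the start pair (0, C), following both machines on each input symbol, reaches 5 state pairs: (0, C), (1, D), (3, E), (2, A), (4, B).
P accepts in {3, 4} and Q accepts in {B, E}. In every reachable pair the two components are either both accepting — (3, E), (4, B) — or both non-accepting, so no string is accepted by exactly one of the machines: L(P) \ L(Q) and L(Q) \ L(P) are both empty.
Hence every string is accepted by P iff it is accepted by Q, and the two languages coincide.

Yes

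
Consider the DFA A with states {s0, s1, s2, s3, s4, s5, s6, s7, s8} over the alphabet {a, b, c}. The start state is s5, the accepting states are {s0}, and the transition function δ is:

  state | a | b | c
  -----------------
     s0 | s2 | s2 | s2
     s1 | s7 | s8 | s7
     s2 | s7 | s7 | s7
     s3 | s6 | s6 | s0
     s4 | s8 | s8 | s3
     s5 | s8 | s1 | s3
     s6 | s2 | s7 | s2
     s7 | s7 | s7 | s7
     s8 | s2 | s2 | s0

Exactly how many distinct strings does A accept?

The useful subgraph on states {s0, s1, s3, s5, s8} is acyclic, so L(A) is finite; the longest accepting path visits 4 useful states, giving maximum string length 3.
Counting accepting paths from s5 by length: 2 of length 2, 1 of length 3. Total 3.

3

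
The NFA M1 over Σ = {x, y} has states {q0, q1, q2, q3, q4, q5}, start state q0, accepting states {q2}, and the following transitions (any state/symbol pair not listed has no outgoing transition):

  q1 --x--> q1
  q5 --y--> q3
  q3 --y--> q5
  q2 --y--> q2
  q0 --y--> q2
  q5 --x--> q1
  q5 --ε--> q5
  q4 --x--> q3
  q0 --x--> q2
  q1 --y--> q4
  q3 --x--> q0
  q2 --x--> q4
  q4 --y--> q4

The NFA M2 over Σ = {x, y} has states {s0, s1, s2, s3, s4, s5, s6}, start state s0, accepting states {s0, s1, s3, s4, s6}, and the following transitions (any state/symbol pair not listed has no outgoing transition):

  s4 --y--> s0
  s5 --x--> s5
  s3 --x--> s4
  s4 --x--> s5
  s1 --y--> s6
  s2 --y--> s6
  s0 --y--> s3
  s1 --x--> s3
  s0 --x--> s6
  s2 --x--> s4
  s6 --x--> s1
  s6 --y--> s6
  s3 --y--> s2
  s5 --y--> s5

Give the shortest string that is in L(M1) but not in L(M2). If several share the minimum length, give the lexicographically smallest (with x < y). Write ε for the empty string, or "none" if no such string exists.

yy

The string yy is accepted by M1 but not by M2.
No shorter string lies in the difference, and yy is the lexicographically first length-2 string in L(M1) \ L(M2).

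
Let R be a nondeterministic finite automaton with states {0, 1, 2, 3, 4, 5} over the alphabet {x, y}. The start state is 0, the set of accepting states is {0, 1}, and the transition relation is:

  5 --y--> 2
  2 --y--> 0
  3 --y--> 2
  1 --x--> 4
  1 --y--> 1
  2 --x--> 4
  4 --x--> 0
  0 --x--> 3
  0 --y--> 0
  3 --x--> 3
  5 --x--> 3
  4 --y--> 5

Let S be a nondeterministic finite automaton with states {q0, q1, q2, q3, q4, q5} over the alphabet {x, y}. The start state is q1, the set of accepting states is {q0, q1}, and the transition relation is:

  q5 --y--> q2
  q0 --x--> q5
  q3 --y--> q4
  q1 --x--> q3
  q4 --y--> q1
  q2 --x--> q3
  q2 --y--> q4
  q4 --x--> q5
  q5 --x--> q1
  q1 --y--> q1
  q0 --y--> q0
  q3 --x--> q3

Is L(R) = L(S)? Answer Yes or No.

Exploring the product automaton R × S from the start pair (0, q1), following both machines on each input symbol, reaches 5 state pairs: (0, q1), (3, q3), (2, q4), (4, q5), (5, q2).
R accepts in {0, 1} and S accepts in {q0, q1}. In every reachable pair the two components are either both accepting — (0, q1) — or both non-accepting, so no string is accepted by exactly one of the machines: L(R) \ L(S) and L(S) \ L(R) are both empty.
Hence every string is accepted by R iff it is accepted by S, and the two languages coincide.

Yes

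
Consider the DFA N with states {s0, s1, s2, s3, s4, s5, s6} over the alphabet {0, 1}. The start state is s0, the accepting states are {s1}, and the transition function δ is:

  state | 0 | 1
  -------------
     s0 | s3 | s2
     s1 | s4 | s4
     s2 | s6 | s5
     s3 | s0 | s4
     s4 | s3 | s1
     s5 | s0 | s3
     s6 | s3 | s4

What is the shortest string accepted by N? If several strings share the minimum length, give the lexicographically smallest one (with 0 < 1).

011

A breadth-first search from s0 reaches an accepting state first via the path s0 → s3 → s4 → s1 on input 011.
No string of length < 3 is accepted (BFS exhausts all shorter strings without reaching an accepting state), and 011 is the lexicographically least accepting string of length 3.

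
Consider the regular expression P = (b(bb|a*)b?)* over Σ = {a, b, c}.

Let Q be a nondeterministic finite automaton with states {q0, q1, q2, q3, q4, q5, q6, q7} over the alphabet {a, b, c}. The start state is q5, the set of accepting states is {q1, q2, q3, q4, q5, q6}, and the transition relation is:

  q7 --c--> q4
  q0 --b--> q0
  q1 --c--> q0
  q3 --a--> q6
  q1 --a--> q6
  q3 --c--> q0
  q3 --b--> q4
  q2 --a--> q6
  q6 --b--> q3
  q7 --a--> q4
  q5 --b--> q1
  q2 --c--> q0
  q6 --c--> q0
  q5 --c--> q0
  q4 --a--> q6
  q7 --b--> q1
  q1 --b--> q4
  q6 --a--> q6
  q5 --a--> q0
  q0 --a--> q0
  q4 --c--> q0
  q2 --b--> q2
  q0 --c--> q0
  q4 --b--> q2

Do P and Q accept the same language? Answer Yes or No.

Yes

Converting the expression P to a DFA (subset construction, then merging equivalent states) gives the minimal DFA with states {p0, p1, p2}, start state p0, accepting states {p0, p2} and transitions p0: a→p1, b→p2, c→p1; p1: a→p1, b→p1, c→p1; p2: a→p2, b→p2, c→p1.
Exploring the product automaton P × Q from the start pair (p0, q5), following both machines on each input symbol, reaches 7 state pairs: (p0, q5), (p1, q0), (p2, q1), (p2, q6), (p2, q4), (p2, q3), (p2, q2).
P accepts in {p0, p2} and Q accepts in {q1, q2, q3, q4, q5, q6}. In every reachable pair the two components are either both accepting — (p0, q5), (p2, q1), (p2, q6), (p2, q4), (p2, q3), (p2, q2) — or both non-accepting, so no string is accepted by exactly one of the machines: L(P) \ L(Q) and L(Q) \ L(P) are both empty.
Hence every string is accepted by P iff it is accepted by Q, and the two languages coincide.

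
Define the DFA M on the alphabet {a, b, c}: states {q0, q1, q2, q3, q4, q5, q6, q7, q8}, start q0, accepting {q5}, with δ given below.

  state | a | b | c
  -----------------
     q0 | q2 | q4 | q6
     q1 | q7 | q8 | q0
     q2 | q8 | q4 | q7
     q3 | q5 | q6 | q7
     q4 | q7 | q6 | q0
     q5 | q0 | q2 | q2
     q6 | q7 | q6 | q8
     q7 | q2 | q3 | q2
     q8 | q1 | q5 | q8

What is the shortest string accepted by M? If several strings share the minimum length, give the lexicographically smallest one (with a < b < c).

aab

A breadth-first search from q0 reaches an accepting state first via the path q0 → q2 → q8 → q5 on input aab.
No string of length < 3 is accepted (BFS exhausts all shorter strings without reaching an accepting state), and aab is the lexicographically least accepting string of length 3.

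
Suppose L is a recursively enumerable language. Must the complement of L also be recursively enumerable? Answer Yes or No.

If both L and its complement were r.e., running the two recognisers in parallel would decide L, so L would be recursive; but there are r.e. languages that are not recursive (e.g. the halting problem), and their complements are therefore not r.e.

No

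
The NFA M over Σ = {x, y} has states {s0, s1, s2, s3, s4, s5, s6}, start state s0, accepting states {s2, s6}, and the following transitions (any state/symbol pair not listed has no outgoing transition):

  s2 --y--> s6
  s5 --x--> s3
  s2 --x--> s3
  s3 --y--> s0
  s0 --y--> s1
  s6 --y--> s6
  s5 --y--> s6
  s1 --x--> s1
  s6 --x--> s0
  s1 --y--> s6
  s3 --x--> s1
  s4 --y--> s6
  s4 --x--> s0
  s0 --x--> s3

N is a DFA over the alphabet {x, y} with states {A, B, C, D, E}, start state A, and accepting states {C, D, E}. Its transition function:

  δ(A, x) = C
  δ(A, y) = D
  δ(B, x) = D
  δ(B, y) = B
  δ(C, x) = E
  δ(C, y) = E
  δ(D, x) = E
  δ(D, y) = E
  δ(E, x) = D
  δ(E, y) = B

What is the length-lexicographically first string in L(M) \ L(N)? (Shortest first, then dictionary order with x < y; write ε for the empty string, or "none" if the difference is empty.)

The string xxy is accepted by M but not by N.
No shorter string lies in the difference, and xxy is the lexicographically first length-3 string in L(M) \ L(N).

xxy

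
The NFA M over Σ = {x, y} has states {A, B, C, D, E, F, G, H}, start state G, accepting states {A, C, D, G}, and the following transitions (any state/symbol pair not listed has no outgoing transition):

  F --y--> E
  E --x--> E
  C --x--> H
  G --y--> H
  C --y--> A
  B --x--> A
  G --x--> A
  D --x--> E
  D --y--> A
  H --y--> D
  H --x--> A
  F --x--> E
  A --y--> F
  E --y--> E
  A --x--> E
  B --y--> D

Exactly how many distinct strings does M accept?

5

The useful subgraph on states {A, D, G, H} is acyclic, so L(M) is finite; the longest accepting path visits 4 useful states, giving maximum string length 3.
Counting accepting paths from G by length: 1 of length 0, 1 of length 1, 2 of length 2, 1 of length 3. Total 5.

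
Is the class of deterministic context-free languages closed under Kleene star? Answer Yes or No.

L = {c aⁿbⁿ : n≥0} ∪ {cc aⁿb²ⁿ : n≥0} is a DCFL (the number of leading c's fixes which ratio the DPDA checks), but L* is not. Every word of L starts with c, so in a factorisation of the string cc aⁱbʲ (i≥1) into words of L each factor begins at one of the two c's: either the whole string is a single word of L (forcing j = 2i), or it splits as c · (c aⁱbʲ) with c ∈ L (take n = 0) and c aⁱbʲ ∈ L (forcing j = i). Thus L* ∩ cca⁺b* = {cc aⁿbⁿ : n≥1} ∪ {cc aⁿb²ⁿ : n≥1}. A DPDA for L* would give one for this intersection with a regular set, and, started from its configuration after reading cc, one for {aⁿbⁿ : n≥1} ∪ {aⁿb²ⁿ : n≥1}, which no deterministic PDA accepts (a DPDA for it would have a single run on aⁿb²ⁿ, accepting after the prefix aⁿbⁿ and accepting again after n more b's; an ordinary PDA that simulates it on a's and b's and, at any moment when it is accepting, may switch to reading only a fresh letter d while feeding each d to the simulation as a b, would accept aⁱbʲdᵏ (k≥1) exactly when both aⁱbʲ and aⁱbʲ⁺ᵏ are in the language, i.e. its language intersected with the regular set a*b*d⁺ would be exactly {aⁿbⁿdⁿ : n≥1} — impossible, since context-free languages are closed under intersection with regular sets and {aⁿbⁿdⁿ} is not context-free). So L* is not a DCFL.

No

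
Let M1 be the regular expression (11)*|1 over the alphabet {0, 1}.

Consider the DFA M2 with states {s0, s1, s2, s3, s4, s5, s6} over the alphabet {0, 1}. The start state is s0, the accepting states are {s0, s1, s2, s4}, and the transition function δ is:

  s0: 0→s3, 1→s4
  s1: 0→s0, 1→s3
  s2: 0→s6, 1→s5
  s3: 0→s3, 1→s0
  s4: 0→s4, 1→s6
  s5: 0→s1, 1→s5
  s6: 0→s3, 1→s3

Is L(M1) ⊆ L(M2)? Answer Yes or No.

The string 11 is in L(M1) but not in L(M2).
So L(M1) ⊄ L(M2).

No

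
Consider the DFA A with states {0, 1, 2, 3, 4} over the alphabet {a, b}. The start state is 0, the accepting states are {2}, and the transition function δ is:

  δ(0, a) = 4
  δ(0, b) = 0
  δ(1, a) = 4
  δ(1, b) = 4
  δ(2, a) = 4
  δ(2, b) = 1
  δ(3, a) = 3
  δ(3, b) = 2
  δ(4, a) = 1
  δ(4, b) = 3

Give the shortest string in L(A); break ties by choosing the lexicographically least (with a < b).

A breadth-first search from 0 reaches an accepting state first via the path 0 → 4 → 3 → 2 on input abb.
No string of length < 3 is accepted (BFS exhausts all shorter strings without reaching an accepting state), and abb is the lexicographically least accepting string of length 3.

abb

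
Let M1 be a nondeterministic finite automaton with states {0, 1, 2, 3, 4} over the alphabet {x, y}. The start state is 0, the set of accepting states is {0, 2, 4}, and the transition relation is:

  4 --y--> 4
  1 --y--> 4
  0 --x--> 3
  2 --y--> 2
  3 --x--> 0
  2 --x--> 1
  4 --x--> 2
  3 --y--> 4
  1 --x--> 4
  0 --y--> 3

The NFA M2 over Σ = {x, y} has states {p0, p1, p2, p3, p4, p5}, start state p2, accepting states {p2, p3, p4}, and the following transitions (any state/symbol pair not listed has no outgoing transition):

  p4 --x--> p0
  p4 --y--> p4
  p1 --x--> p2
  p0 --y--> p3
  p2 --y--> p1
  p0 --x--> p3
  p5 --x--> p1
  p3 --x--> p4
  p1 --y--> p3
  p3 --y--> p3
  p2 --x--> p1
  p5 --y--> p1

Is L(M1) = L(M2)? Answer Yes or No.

Exploring the product automaton M1 × M2 from the start pair (0, p2), following both machines on each input symbol, reaches 5 state pairs: (0, p2), (3, p1), (4, p3), (2, p4), (1, p0).
M1 accepts in {0, 2, 4} and M2 accepts in {p2, p3, p4}. In every reachable pair the two components are either both accepting — (0, p2), (4, p3), (2, p4) — or both non-accepting, so no string is accepted by exactly one of the machines: L(M1) \ L(M2) and L(M2) \ L(M1) are both empty.
Hence every string is accepted by M1 iff it is accepted by M2, and the two languages coincide.

Yes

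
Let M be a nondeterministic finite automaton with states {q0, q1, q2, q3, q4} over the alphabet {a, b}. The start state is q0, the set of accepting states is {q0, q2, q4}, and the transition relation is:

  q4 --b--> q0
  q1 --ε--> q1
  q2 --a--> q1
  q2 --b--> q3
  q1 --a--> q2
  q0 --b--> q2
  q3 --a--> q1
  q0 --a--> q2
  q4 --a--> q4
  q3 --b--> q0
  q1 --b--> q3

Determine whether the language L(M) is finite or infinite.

infinite

State q2 is reachable from the start and can reach an accepting state, and it lies on the cycle q2 → q1 → q2.
Traversing that cycle any number of times yields accepted strings of unbounded length, so the language is infinite.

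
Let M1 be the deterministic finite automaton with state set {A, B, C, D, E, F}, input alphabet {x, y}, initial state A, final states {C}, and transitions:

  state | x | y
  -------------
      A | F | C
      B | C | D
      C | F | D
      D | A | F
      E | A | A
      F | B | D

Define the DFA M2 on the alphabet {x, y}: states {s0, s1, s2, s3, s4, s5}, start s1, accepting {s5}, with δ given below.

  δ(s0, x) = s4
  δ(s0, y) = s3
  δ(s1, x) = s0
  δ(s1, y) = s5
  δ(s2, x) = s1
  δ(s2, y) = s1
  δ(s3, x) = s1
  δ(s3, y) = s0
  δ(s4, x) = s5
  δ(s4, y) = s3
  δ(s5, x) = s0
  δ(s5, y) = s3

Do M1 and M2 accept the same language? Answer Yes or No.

Yes

Exploring the product automaton M1 × M2 from the start pair (A, s1), following both machines on each input symbol, reaches 5 state pairs: (A, s1), (F, s0), (C, s5), (B, s4), (D, s3).
M1 accepts in {C} and M2 accepts in {s5}. In every reachable pair the two components are either both accepting — (C, s5) — or both non-accepting, so no string is accepted by exactly one of the machines: L(M1) \ L(M2) and L(M2) \ L(M1) are both empty.
Hence every string is accepted by M1 iff it is accepted by M2, and the two languages coincide.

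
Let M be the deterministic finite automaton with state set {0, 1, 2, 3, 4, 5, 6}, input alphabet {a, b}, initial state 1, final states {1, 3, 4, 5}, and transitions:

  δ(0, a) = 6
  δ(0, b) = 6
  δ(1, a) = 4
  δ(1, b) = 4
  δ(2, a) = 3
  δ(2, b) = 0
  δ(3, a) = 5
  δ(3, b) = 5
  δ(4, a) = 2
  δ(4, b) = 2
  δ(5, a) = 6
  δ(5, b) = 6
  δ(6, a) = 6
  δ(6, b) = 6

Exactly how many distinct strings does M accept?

15

The useful subgraph on states {1, 2, 3, 4, 5} is acyclic, so L(M) is finite; the longest accepting path visits 5 useful states, giving maximum string length 4.
Counting accepting paths from 1 by length: 1 of length 0, 2 of length 1, 4 of length 3, 8 of length 4. Total 15.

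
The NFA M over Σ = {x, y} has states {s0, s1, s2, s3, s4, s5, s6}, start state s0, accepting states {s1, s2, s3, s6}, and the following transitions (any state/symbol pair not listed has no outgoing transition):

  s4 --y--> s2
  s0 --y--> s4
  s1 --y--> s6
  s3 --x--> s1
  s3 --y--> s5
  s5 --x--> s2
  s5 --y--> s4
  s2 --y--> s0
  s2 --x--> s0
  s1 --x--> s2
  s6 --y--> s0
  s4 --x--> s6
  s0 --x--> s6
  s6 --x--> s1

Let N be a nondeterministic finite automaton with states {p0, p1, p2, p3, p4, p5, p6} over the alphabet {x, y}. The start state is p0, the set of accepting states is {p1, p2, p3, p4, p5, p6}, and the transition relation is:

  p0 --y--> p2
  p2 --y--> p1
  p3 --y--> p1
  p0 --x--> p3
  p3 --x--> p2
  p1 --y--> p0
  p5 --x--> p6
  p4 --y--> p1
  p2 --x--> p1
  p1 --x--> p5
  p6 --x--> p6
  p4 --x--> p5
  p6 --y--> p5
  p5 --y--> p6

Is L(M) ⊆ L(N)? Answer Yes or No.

Exploring the product automaton M × N from the start pair (s0, p0), following both machines on each input symbol, reaches 19 state pairs: (s0, p0), (s6, p3), (s4, p2), (s1, p2), (s0, p1), (s6, p1), (s2, p1), (s6, p5), (s4, p0), (s1, p5), (s0, p5), (s1, p6), (s0, p6), (s2, p2), (s2, p6), (s6, p6), (s4, p6), (s4, p5), (s2, p5).
M accepts in {s1, s2, s3, s6} and N accepts in {p1, p2, p3, p4, p5, p6}. The reachable pairs whose M-component is accepting are (s6, p3), (s1, p2), (s6, p1), (s2, p1), (s6, p5), (s1, p5), (s1, p6), (s2, p2), (s2, p6), (s6, p6), (s2, p5); in each of them the N-component is accepting too, so the product for L(M) \ L(N) (M-component accepting, N-component rejecting) has no reachable accepting pair and the difference is empty.
Hence every string in L(M) is also in L(N).

Yes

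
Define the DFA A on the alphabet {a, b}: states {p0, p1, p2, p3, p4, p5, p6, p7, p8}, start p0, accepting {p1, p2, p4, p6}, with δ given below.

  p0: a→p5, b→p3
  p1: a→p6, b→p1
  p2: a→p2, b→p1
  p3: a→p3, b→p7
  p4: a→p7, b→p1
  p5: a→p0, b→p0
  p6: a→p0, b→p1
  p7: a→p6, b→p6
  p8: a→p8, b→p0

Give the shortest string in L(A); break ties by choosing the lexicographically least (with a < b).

A breadth-first search from p0 reaches an accepting state first via the path p0 → p3 → p7 → p6 on input bba.
No string of length < 3 is accepted (BFS exhausts all shorter strings without reaching an accepting state), and bba is the lexicographically least accepting string of length 3.

bba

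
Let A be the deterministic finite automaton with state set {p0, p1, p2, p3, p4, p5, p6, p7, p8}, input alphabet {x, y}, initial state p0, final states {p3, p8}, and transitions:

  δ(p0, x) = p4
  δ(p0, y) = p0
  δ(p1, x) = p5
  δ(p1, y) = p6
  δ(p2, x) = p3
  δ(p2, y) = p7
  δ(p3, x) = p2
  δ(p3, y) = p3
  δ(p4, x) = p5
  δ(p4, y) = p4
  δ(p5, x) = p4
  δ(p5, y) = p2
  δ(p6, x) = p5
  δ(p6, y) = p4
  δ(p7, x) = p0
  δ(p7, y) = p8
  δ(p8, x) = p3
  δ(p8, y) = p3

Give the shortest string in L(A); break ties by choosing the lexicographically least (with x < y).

A breadth-first search from p0 reaches an accepting state first via the path p0 → p4 → p5 → p2 → p3 on input xxyx.
No string of length < 4 is accepted (BFS exhausts all shorter strings without reaching an accepting state), and xxyx is the lexicographically least accepting string of length 4.

xxyx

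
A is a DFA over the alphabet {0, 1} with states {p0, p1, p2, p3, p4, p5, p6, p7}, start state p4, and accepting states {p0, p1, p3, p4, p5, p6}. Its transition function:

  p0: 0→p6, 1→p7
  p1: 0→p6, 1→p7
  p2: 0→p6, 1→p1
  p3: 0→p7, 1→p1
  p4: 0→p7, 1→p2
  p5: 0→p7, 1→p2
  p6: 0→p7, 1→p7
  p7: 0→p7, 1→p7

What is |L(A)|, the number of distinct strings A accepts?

4

The useful subgraph on states {p1, p2, p4, p6} is acyclic, so L(A) is finite; the longest accepting path visits 4 useful states, giving maximum string length 3.
Counting accepting paths from p4 by length: 1 of length 0, 2 of length 2, 1 of length 3. Total 4.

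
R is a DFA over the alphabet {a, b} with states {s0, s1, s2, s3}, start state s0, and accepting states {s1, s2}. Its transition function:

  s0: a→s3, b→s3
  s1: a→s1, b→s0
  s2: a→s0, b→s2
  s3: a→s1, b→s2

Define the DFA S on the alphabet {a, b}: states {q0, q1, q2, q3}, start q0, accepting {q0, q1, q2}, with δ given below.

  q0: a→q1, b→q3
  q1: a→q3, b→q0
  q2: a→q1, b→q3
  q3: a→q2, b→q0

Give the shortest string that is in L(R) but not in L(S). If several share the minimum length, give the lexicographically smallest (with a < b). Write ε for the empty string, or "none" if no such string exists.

aa

The string aa is accepted by R but not by S.
No shorter string lies in the difference, and aa is the lexicographically first length-2 string in L(R) \ L(S).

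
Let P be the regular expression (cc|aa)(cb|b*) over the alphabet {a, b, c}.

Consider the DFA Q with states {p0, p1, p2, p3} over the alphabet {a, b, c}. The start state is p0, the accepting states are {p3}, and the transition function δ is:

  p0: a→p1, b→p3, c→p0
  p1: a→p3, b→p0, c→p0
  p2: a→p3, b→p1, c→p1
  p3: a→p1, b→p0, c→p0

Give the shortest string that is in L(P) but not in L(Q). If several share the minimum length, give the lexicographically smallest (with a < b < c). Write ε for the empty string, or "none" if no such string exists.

The string cc is accepted by P but not by Q.
No shorter string lies in the difference, and cc is the lexicographically first length-2 string in L(P) \ L(Q).

cc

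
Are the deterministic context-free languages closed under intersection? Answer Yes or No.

DCFLs are closed under complement (normalise the DPDA to read all of its input, then flip the verdict). If they were also closed under intersection, De Morgan would make them closed under union; but {aⁿbⁿ : n≥0} and {aⁿb²ⁿ : n≥0} are DCFLs (push the a's; pop one per b, respectively one per two b's) whose union no deterministic PDA accepts: a DPDA for it would have a single run on aⁿb²ⁿ, accepting after the prefix aⁿbⁿ and accepting again after n more b's; an ordinary PDA that simulates it on a's and b's and, at any moment when it is accepting, may switch to reading only a fresh letter c while feeding each c to the simulation as a b, would accept aⁱbʲcᵏ (k≥1) exactly when both aⁱbʲ and aⁱbʲ⁺ᵏ are in the language, i.e. its language intersected with the regular set a*b*c⁺ would be exactly {aⁿbⁿcⁿ : n≥1} — impossible, since context-free languages are closed under intersection with regular sets and {aⁿbⁿcⁿ} is not context-free.

No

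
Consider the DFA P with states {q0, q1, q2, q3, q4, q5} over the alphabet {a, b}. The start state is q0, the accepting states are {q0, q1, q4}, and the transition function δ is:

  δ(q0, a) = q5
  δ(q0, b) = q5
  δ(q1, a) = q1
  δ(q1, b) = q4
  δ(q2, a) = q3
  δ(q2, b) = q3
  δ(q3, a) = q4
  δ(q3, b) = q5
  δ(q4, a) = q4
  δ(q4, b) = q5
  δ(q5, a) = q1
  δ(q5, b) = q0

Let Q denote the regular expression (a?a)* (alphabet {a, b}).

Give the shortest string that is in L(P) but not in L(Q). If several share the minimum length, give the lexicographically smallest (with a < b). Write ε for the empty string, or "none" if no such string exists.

ab

The string ab is accepted by P but not by Q.
No shorter string lies in the difference, and ab is the lexicographically first length-2 string in L(P) \ L(Q).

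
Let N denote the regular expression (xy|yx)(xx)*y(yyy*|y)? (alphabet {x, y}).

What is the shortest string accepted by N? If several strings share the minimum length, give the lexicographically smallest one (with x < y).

xyy

By inspection of the expression, no string of length less than 3 matches, and xyy is the lexicographically first match of length 3.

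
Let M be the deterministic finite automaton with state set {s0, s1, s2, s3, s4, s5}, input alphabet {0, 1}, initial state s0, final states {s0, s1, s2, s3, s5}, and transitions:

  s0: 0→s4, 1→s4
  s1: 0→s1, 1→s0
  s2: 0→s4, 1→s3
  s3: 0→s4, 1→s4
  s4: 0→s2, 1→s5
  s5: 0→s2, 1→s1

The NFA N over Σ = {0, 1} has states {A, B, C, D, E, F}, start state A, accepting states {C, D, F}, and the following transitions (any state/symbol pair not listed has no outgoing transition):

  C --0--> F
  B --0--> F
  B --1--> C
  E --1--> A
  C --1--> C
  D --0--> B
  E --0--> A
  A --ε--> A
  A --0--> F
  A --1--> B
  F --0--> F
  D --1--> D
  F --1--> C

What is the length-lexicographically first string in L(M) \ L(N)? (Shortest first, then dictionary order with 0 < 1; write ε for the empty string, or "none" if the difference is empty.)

The empty string ε is accepted by M but not by N.
Since ε is the unique shortest string, it is the required witness.

ε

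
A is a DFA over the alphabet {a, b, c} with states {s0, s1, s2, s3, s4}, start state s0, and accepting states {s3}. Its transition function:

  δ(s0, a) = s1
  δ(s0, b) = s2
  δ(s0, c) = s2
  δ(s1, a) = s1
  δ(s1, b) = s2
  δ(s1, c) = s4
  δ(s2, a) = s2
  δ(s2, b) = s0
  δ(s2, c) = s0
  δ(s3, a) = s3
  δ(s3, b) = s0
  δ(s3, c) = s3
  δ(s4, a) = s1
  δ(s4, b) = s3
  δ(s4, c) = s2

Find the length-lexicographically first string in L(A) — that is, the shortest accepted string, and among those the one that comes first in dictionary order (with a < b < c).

acb

A breadth-first search from s0 reaches an accepting state first via the path s0 → s1 → s4 → s3 on input acb.
No string of length < 3 is accepted (BFS exhausts all shorter strings without reaching an accepting state), and acb is the lexicographically least accepting string of length 3.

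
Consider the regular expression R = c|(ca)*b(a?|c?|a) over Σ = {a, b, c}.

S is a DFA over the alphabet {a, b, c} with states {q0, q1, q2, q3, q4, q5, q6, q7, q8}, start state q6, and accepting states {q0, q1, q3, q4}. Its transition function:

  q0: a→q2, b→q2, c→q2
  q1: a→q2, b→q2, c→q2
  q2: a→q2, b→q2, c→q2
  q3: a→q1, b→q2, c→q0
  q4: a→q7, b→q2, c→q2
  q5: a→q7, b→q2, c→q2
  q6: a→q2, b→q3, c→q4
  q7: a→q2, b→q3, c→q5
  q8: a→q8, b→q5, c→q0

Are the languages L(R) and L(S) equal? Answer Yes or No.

Converting the expression R to a DFA (subset construction, then merging equivalent states) gives the minimal DFA with states {r0, r1, r2, r3, r4, r5, r6}, start state r0, accepting states {r2, r3, r4} and transitions r0: a→r1, b→r2, c→r3; r1: a→r1, b→r1, c→r1; r2: a→r4, b→r1, c→r4; r3: a→r5, b→r1, c→r1; r4: a→r1, b→r1, c→r1; r5: a→r1, b→r2, c→r6; r6: a→r5, b→r1, c→r1.
Exploring the product automaton R × S from the start pair (r0, q6), following both machines on each input symbol, reaches 8 state pairs: (r0, q6), (r1, q2), (r2, q3), (r3, q4), (r4, q1), (r4, q0), (r5, q7), (r6, q5).
R accepts in {r2, r3, r4} and S accepts in {q0, q1, q3, q4}. In every reachable pair the two components are either both accepting — (r2, q3), (r3, q4), (r4, q1), (r4, q0) — or both non-accepting, so no string is accepted by exactly one of the machines: L(R) \ L(S) and L(S) \ L(R) are both empty.
Hence every string is accepted by R iff it is accepted by S, and the two languages coincide.

Yes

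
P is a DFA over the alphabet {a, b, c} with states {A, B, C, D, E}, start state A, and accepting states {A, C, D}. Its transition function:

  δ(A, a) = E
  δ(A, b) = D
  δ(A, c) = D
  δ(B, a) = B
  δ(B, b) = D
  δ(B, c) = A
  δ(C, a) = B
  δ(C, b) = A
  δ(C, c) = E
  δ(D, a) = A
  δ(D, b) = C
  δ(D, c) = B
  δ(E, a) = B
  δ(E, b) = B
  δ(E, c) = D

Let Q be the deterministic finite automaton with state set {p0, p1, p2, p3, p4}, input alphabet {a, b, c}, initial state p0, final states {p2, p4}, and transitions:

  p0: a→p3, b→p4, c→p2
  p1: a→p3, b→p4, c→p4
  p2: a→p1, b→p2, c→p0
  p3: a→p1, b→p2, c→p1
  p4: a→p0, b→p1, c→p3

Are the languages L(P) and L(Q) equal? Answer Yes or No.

The empty string ε is accepted by P but rejected by Q.
So L(P) ≠ L(Q).

No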